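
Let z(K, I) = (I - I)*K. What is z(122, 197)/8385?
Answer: 0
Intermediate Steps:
z(K, I) = 0 (z(K, I) = 0*K = 0)
z(122, 197)/8385 = 0/8385 = 0*(1/8385) = 0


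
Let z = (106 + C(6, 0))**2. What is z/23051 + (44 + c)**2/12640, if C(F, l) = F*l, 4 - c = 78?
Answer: 8138447/14568232 ≈ 0.55864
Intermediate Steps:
c = -74 (c = 4 - 1*78 = 4 - 78 = -74)
z = 11236 (z = (106 + 6*0)**2 = (106 + 0)**2 = 106**2 = 11236)
z/23051 + (44 + c)**2/12640 = 11236/23051 + (44 - 74)**2/12640 = 11236*(1/23051) + (-30)**2*(1/12640) = 11236/23051 + 900*(1/12640) = 11236/23051 + 45/632 = 8138447/14568232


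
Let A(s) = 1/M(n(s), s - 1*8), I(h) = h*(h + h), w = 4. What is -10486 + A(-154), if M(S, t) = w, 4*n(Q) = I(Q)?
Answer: -41943/4 ≈ -10486.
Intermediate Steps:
I(h) = 2*h² (I(h) = h*(2*h) = 2*h²)
n(Q) = Q²/2 (n(Q) = (2*Q²)/4 = Q²/2)
M(S, t) = 4
A(s) = ¼ (A(s) = 1/4 = ¼)
-10486 + A(-154) = -10486 + ¼ = -41943/4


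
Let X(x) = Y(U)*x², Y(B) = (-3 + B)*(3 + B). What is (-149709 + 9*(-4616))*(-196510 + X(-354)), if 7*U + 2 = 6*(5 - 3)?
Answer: 10014341007738/49 ≈ 2.0437e+11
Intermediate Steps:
U = 10/7 (U = -2/7 + (6*(5 - 3))/7 = -2/7 + (6*2)/7 = -2/7 + (⅐)*12 = -2/7 + 12/7 = 10/7 ≈ 1.4286)
X(x) = -341*x²/49 (X(x) = (-9 + (10/7)²)*x² = (-9 + 100/49)*x² = -341*x²/49)
(-149709 + 9*(-4616))*(-196510 + X(-354)) = (-149709 + 9*(-4616))*(-196510 - 341/49*(-354)²) = (-149709 - 41544)*(-196510 - 341/49*125316) = -191253*(-196510 - 42732756/49) = -191253*(-52361746/49) = 10014341007738/49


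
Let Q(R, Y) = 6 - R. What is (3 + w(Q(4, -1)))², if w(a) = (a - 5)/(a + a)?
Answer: 81/16 ≈ 5.0625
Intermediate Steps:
w(a) = (-5 + a)/(2*a) (w(a) = (-5 + a)/((2*a)) = (-5 + a)*(1/(2*a)) = (-5 + a)/(2*a))
(3 + w(Q(4, -1)))² = (3 + (-5 + (6 - 1*4))/(2*(6 - 1*4)))² = (3 + (-5 + (6 - 4))/(2*(6 - 4)))² = (3 + (½)*(-5 + 2)/2)² = (3 + (½)*(½)*(-3))² = (3 - ¾)² = (9/4)² = 81/16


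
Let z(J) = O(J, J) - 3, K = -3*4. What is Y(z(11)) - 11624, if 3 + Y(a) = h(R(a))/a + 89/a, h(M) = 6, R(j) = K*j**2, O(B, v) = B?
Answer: -92921/8 ≈ -11615.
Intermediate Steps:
K = -12
R(j) = -12*j**2
z(J) = -3 + J (z(J) = J - 3 = -3 + J)
Y(a) = -3 + 95/a (Y(a) = -3 + (6/a + 89/a) = -3 + 95/a)
Y(z(11)) - 11624 = (-3 + 95/(-3 + 11)) - 11624 = (-3 + 95/8) - 11624 = 71/8 - 11624 = -92921/8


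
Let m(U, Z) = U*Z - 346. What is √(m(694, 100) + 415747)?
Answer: √484801 ≈ 696.28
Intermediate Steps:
m(U, Z) = -346 + U*Z
√(m(694, 100) + 415747) = √((-346 + 694*100) + 415747) = √((-346 + 69400) + 415747) = √(69054 + 415747) = √484801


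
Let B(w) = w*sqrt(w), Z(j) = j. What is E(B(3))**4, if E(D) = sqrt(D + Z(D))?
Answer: 108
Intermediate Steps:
B(w) = w**(3/2)
E(D) = sqrt(2)*sqrt(D) (E(D) = sqrt(D + D) = sqrt(2*D) = sqrt(2)*sqrt(D))
E(B(3))**4 = (sqrt(2)*sqrt(3**(3/2)))**4 = (sqrt(2)*sqrt(3*sqrt(3)))**4 = (sqrt(2)*3**(3/4))**4 = 108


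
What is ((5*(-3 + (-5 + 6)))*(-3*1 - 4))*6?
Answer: 420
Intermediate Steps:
((5*(-3 + (-5 + 6)))*(-3*1 - 4))*6 = ((5*(-3 + 1))*(-3 - 4))*6 = ((5*(-2))*(-7))*6 = -10*(-7)*6 = 70*6 = 420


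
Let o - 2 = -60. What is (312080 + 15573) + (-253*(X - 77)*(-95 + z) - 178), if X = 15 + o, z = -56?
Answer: -4256885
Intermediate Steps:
o = -58 (o = 2 - 60 = -58)
X = -43 (X = 15 - 58 = -43)
(312080 + 15573) + (-253*(X - 77)*(-95 + z) - 178) = (312080 + 15573) + (-253*(-43 - 77)*(-95 - 56) - 178) = 327653 + (-(-30360)*(-151) - 178) = 327653 + (-253*18120 - 178) = 327653 + (-4584360 - 178) = 327653 - 4584538 = -4256885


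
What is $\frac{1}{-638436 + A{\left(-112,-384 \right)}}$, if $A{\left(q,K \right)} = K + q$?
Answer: $- \frac{1}{638932} \approx -1.5651 \cdot 10^{-6}$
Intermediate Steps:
$\frac{1}{-638436 + A{\left(-112,-384 \right)}} = \frac{1}{-638436 - 496} = \frac{1}{-638932} = - \frac{1}{638932}$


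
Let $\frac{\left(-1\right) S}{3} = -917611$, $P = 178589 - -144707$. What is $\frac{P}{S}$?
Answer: $\frac{323296}{2752833} \approx 0.11744$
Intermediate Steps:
$P = 323296$ ($P = 178589 + 144707 = 323296$)
$S = 2752833$ ($S = \left(-3\right) \left(-917611\right) = 2752833$)
$\frac{P}{S} = \frac{323296}{2752833}$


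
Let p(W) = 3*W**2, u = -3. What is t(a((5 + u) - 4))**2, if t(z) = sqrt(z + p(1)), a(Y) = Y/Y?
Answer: 4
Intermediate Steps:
a(Y) = 1
t(z) = sqrt(3 + z) (t(z) = sqrt(z + 3*1**2) = sqrt(z + 3*1) = sqrt(z + 3) = sqrt(3 + z))
t(a((5 + u) - 4))**2 = (sqrt(3 + 1))**2 = (sqrt(4))**2 = 2**2 = 4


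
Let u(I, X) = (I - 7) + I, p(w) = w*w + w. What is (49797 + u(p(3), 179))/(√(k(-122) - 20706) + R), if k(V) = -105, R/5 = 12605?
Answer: 1569763675/1986085718 - 24907*I*√20811/1986085718 ≈ 0.79038 - 0.0018091*I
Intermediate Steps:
R = 63025 (R = 5*12605 = 63025)
p(w) = w + w² (p(w) = w² + w = w + w²)
u(I, X) = -7 + 2*I (u(I, X) = (-7 + I) + I = -7 + 2*I)
(49797 + u(p(3), 179))/(√(k(-122) - 20706) + R) = (49797 + (-7 + 2*(3*(1 + 3))))/(√(-105 - 20706) + 63025) = (49797 + (-7 + 2*(3*4)))/(√(-20811) + 63025) = (49797 + (-7 + 2*12))/(I*√20811 + 63025) = (49797 + (-7 + 24))/(63025 + I*√20811) = (49797 + 17)/(63025 + I*√20811) = 49814/(63025 + I*√20811)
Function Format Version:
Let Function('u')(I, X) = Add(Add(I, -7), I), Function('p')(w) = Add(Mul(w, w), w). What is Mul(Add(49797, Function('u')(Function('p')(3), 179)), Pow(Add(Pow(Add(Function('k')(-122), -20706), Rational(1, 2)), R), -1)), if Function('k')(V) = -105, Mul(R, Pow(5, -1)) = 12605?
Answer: Add(Rational(1569763675, 1986085718), Mul(Rational(-24907, 1986085718), I, Pow(20811, Rational(1, 2)))) ≈ Add(0.79038, Mul(-0.0018091, I))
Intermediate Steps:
R = 63025 (R = Mul(5, 12605) = 63025)
Function('p')(w) = Add(w, Pow(w, 2)) (Function('p')(w) = Add(Pow(w, 2), w) = Add(w, Pow(w, 2)))
Function('u')(I, X) = Add(-7, Mul(2, I)) (Function('u')(I, X) = Add(Add(-7, I), I) = Add(-7, Mul(2, I)))
Mul(Add(49797, Function('u')(Function('p')(3), 179)), Pow(Add(Pow(Add(Function('k')(-122), -20706), Rational(1, 2)), R), -1)) = Mul(Add(49797, Add(-7, Mul(2, Mul(3, Add(1, 3))))), Pow(Add(Pow(Add(-105, -20706), Rational(1, 2)), 63025), -1)) = Mul(Add(49797, Add(-7, Mul(2, Mul(3, 4)))), Pow(Add(Pow(-20811, Rational(1, 2)), 63025), -1)) = Mul(Add(49797, Add(-7, Mul(2, 12))), Pow(Add(Mul(I, Pow(20811, Rational(1, 2))), 63025), -1)) = Mul(Add(49797, Add(-7, 24)), Pow(Add(63025, Mul(I, Pow(20811, Rational(1, 2)))), -1)) = Mul(Add(49797, 17), Pow(Add(63025, Mul(I, Pow(20811, Rational(1, 2)))), -1)) = Mul(49814, Pow(Add(63025, Mul(I, Pow(20811, Rational(1, 2)))), -1))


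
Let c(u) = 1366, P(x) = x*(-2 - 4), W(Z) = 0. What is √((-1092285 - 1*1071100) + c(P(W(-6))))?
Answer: I*√2162019 ≈ 1470.4*I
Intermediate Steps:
P(x) = -6*x (P(x) = x*(-6) = -6*x)
√((-1092285 - 1*1071100) + c(P(W(-6)))) = √((-1092285 - 1*1071100) + 1366) = √((-1092285 - 1071100) + 1366) = √(-2163385 + 1366) = √(-2162019) = I*√2162019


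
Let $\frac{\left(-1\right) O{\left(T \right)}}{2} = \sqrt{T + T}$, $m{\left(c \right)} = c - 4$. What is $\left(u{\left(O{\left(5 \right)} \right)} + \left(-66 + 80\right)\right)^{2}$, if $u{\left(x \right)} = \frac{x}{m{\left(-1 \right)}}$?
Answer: $\frac{988}{5} + \frac{56 \sqrt{10}}{5} \approx 233.02$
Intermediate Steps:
$m{\left(c \right)} = -4 + c$
$O{\left(T \right)} = - 2 \sqrt{2} \sqrt{T}$ ($O{\left(T \right)} = - 2 \sqrt{T + T} = - 2 \sqrt{2 T} = - 2 \sqrt{2} \sqrt{T}$)
$u{\left(x \right)} = - \frac{x}{5}$ ($u{\left(x \right)} = \frac{x}{-4 - 1} = \frac{x}{-5} = x \left(- \frac{1}{5}\right) = - \frac{x}{5}$)
$\left(u{\left(O{\left(5 \right)} \right)} + \left(-66 + 80\right)\right)^{2} = \left(- \frac{\left(-2\right) \sqrt{2} \sqrt{5}}{5} + \left(-66 + 80\right)\right)^{2} = \left(- \frac{\left(-2\right) \sqrt{10}}{5} + 14\right)^{2} = \left(\frac{2 \sqrt{10}}{5} + 14\right)^{2} = \left(14 + \frac{2 \sqrt{10}}{5}\right)^{2}$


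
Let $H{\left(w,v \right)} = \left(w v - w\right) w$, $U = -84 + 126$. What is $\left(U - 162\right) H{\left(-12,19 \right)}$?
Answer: $-311040$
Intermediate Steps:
$U = 42$
$H{\left(w,v \right)} = w \left(- w + v w\right)$ ($H{\left(w,v \right)} = \left(v w - w\right) w = \left(- w + v w\right) w = w \left(- w + v w\right)$)
$\left(U - 162\right) H{\left(-12,19 \right)} = \left(42 - 162\right) \left(-12\right)^{2} \left(-1 + 19\right) = - 120 \cdot 144 \cdot 18 = \left(-120\right) 2592 = -311040$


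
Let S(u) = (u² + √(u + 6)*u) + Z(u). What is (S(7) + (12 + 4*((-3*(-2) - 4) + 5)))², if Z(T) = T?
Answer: 9853 + 1344*√13 ≈ 14699.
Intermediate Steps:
S(u) = u + u² + u*√(6 + u) (S(u) = (u² + √(u + 6)*u) + u = (u² + √(6 + u)*u) + u = (u² + u*√(6 + u)) + u = u + u² + u*√(6 + u))
(S(7) + (12 + 4*((-3*(-2) - 4) + 5)))² = (7*(1 + 7 + √(6 + 7)) + (12 + 4*((-3*(-2) - 4) + 5)))² = (7*(1 + 7 + √13) + (12 + 4*((6 - 4) + 5)))² = (7*(8 + √13) + (12 + 4*(2 + 5)))² = ((56 + 7*√13) + (12 + 4*7))² = ((56 + 7*√13) + (12 + 28))² = ((56 + 7*√13) + 40)² = (96 + 7*√13)²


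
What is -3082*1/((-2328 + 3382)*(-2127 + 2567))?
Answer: -1541/231880 ≈ -0.0066457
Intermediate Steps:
-3082*1/((-2328 + 3382)*(-2127 + 2567)) = -3082/(440*1054) = -3082/463760 = -3082*1/463760 = -1541/231880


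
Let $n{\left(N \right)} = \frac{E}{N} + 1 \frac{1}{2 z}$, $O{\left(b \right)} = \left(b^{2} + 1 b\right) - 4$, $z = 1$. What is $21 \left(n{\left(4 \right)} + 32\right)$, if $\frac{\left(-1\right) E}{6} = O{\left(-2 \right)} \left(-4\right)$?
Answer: $\frac{861}{2} \approx 430.5$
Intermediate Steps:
$O{\left(b \right)} = -4 + b + b^{2}$ ($O{\left(b \right)} = \left(b^{2} + b\right) - 4 = \left(b + b^{2}\right) - 4 = -4 + b + b^{2}$)
$E = -48$ ($E = - 6 \left(-4 - 2 + \left(-2\right)^{2}\right) \left(-4\right) = - 6 \left(-4 - 2 + 4\right) \left(-4\right) = - 6 \left(\left(-2\right) \left(-4\right)\right) = \left(-6\right) 8 = -48$)
$n{\left(N \right)} = \frac{1}{2} - \frac{48}{N}$ ($n{\left(N \right)} = - \frac{48}{N} + 1 \frac{1}{2 \cdot 1} = - \frac{48}{N} + 1 \cdot \frac{1}{2} = - \frac{48}{N} + \frac{1}{2} = \frac{1}{2} - \frac{48}{N}$)
$21 \left(n{\left(4 \right)} + 32\right) = 21 \left(\frac{-96 + 4}{2 \cdot 4} + 32\right) = 21 \left(\frac{1}{2} \cdot \frac{1}{4} \left(-92\right) + 32\right) = 21 \left(- \frac{23}{2} + 32\right) = 21 \cdot \frac{41}{2} = \frac{861}{2}$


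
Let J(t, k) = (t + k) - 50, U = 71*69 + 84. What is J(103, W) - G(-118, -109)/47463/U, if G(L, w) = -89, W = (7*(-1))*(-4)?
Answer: 19157158538/236508129 ≈ 81.000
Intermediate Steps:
W = 28 (W = -7*(-4) = 28)
U = 4983 (U = 4899 + 84 = 4983)
J(t, k) = -50 + k + t (J(t, k) = (k + t) - 50 = -50 + k + t)
J(103, W) - G(-118, -109)/47463/U = (-50 + 28 + 103) - (-89/47463)/4983 = 81 - (-89*1/47463)/4983 = 81 - (-89)/(47463*4983) = 81 - 1*(-89/236508129) = 81 + 89/236508129 = 19157158538/236508129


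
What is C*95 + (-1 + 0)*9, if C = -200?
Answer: -19009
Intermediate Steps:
C*95 + (-1 + 0)*9 = -200*95 + (-1 + 0)*9 = -19000 - 1*9 = -19000 - 9 = -19009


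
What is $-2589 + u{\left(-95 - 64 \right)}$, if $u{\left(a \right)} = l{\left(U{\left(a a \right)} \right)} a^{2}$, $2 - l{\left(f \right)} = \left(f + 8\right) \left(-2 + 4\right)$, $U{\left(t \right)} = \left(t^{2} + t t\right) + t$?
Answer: $-64632555666609$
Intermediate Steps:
$U{\left(t \right)} = t + 2 t^{2}$ ($U{\left(t \right)} = \left(t^{2} + t^{2}\right) + t = 2 t^{2} + t = t + 2 t^{2}$)
$l{\left(f \right)} = -14 - 2 f$ ($l{\left(f \right)} = 2 - \left(f + 8\right) \left(-2 + 4\right) = 2 - \left(8 + f\right) 2 = 2 - \left(16 + 2 f\right) = -14 - 2 f$)
$u{\left(a \right)} = a^{2} \left(-14 - 2 a^{2} \left(1 + 2 a^{2}\right)\right)$ ($u{\left(a \right)} = \left(-14 - 2 a a \left(1 + 2 a a\right)\right) a^{2} = \left(-14 - 2 a^{2} \left(1 + 2 a^{2}\right)\right) a^{2} = a^{2} \left(-14 - 2 a^{2} \left(1 + 2 a^{2}\right)\right)$)
$-2589 + u{\left(-95 - 64 \right)} = -2589 + 2 \left(-95 - 64\right)^{2} \left(-7 - \left(-95 - 64\right)^{2} - 2 \left(-95 - 64\right)^{4}\right) = -2589 + 2 \left(-159\right)^{2} \left(-7 - \left(-159\right)^{2} - 2 \left(-159\right)^{4}\right) = -2589 + 2 \cdot 25281 \left(-7 - 25281 - 1278257922\right) = -2589 + 2 \cdot 25281 \left(-1278283210\right) = -2589 - 64632555664020 = -64632555666609$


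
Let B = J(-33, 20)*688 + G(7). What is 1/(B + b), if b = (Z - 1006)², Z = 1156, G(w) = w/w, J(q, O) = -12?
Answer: 1/14245 ≈ 7.0200e-5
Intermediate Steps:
G(w) = 1
b = 22500 (b = (1156 - 1006)² = 150² = 22500)
B = -8255 (B = -12*688 + 1 = -8256 + 1 = -8255)
1/(B + b) = 1/(-8255 + 22500) = 1/14245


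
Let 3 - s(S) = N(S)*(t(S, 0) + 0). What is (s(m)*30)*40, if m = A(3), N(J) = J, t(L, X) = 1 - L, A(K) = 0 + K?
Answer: 10800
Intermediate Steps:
A(K) = K
m = 3
s(S) = 3 - S*(1 - S) (s(S) = 3 - S*((1 - S) + 0) = 3 - S*(1 - S))
(s(m)*30)*40 = ((3 + 3*(-1 + 3))*30)*40 = ((3 + 3*2)*30)*40 = ((3 + 6)*30)*40 = (9*30)*40 = 270*40 = 10800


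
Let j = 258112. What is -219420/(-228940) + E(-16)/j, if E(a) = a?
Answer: 176972725/184663004 ≈ 0.95835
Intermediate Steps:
-219420/(-228940) + E(-16)/j = -219420/(-228940) - 16/258112 = -219420*(-1/228940) - 16*1/258112 = 10971/11447 - 1/16132 = 176972725/184663004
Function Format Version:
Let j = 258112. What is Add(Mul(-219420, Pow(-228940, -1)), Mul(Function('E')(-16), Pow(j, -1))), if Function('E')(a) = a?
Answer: Rational(176972725, 184663004) ≈ 0.95835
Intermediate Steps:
Add(Mul(-219420, Pow(-228940, -1)), Mul(Function('E')(-16), Pow(j, -1))) = Add(Mul(-219420, Pow(-228940, -1)), Mul(-16, Pow(258112, -1))) = Add(Mul(-219420, Rational(-1, 228940)), Mul(-16, Rational(1, 258112))) = Add(Rational(10971, 11447), Rational(-1, 16132)) = Rational(176972725, 184663004)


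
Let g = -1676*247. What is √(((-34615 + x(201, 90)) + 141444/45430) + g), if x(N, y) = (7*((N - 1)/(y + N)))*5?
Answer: I*√19598906466207128445/6610065 ≈ 669.75*I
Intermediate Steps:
g = -413972
x(N, y) = 35*(-1 + N)/(N + y) (x(N, y) = (7*((-1 + N)/(N + y)))*5 = (7*(-1 + N)/(N + y))*5 = 35*(-1 + N)/(N + y))
√(((-34615 + x(201, 90)) + 141444/45430) + g) = √(((-34615 + 35*(-1 + 201)/(201 + 90)) + 141444/45430) - 413972) = √(((-34615 + 35*200/291) + 141444*(1/45430)) - 413972) = √(((-34615 + 35*(1/291)*200) + 70722/22715) - 413972) = √(((-34615 + 7000/291) + 70722/22715) - 413972) = √((-10065965/291 + 70722/22715) - 413972) = √(-228627814873/6610065 - 413972) = √(-2965009643053/6610065) = I*√19598906466207128445/6610065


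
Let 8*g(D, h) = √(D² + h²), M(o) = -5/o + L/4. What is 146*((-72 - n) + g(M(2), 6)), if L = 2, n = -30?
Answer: -6132 + 73*√10/2 ≈ -6016.6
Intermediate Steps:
M(o) = ½ - 5/o (M(o) = -5/o + 2/4 = -5/o + 2*(¼) = -5/o + ½ = ½ - 5/o)
g(D, h) = √(D² + h²)/8
146*((-72 - n) + g(M(2), 6)) = 146*((-72 - 1*(-30)) + √(((½)*(-10 + 2)/2)² + 6²)/8) = 146*((-72 + 30) + √(((½)*(½)*(-8))² + 36)/8) = 146*(-42 + √((-2)² + 36)/8) = 146*(-42 + √(4 + 36)/8) = 146*(-42 + √40/8) = 146*(-42 + (2*√10)/8) = 146*(-42 + √10/4) = -6132 + 73*√10/2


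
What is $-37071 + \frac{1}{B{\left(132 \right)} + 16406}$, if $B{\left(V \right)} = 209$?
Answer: $- \frac{615934664}{16615} \approx -37071.0$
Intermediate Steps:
$-37071 + \frac{1}{B{\left(132 \right)} + 16406} = -37071 + \frac{1}{209 + 16406} = -37071 + \frac{1}{16615} = - \frac{615934664}{16615}$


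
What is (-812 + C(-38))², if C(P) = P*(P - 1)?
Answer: 448900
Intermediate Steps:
C(P) = P*(-1 + P)
(-812 + C(-38))² = (-812 - 38*(-1 - 38))² = (-812 - 38*(-39))² = (-812 + 1482)² = 670² = 448900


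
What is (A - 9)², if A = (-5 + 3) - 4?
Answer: 225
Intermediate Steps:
A = -6 (A = -2 - 4 = -6)
(A - 9)² = (-6 - 9)² = (-15)² = 225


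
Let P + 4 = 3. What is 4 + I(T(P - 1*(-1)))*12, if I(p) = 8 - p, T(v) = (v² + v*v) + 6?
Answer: 28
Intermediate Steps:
P = -1 (P = -4 + 3 = -1)
T(v) = 6 + 2*v² (T(v) = (v² + v²) + 6 = 2*v² + 6 = 6 + 2*v²)
4 + I(T(P - 1*(-1)))*12 = 4 + (8 - (6 + 2*(-1 - 1*(-1))²))*12 = 4 + (8 - (6 + 2*(-1 + 1)²))*12 = 4 + (8 - (6 + 2*0²))*12 = 4 + (8 - (6 + 2*0))*12 = 4 + (8 - (6 + 0))*12 = 4 + (8 - 1*6)*12 = 4 + (8 - 6)*12 = 4 + 2*12 = 4 + 24 = 28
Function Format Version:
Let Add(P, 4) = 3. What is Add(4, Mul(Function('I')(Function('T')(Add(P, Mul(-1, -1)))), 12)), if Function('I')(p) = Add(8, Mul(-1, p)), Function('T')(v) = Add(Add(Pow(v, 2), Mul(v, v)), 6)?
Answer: 28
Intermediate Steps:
P = -1 (P = Add(-4, 3) = -1)
Function('T')(v) = Add(6, Mul(2, Pow(v, 2))) (Function('T')(v) = Add(Add(Pow(v, 2), Pow(v, 2)), 6) = Add(Mul(2, Pow(v, 2)), 6) = Add(6, Mul(2, Pow(v, 2))))
Add(4, Mul(Function('I')(Function('T')(Add(P, Mul(-1, -1)))), 12)) = Add(4, Mul(Add(8, Mul(-1, Add(6, Mul(2, Pow(Add(-1, Mul(-1, -1)), 2))))), 12)) = Add(4, Mul(Add(8, Mul(-1, Add(6, Mul(2, Pow(Add(-1, 1), 2))))), 12)) = Add(4, Mul(Add(8, Mul(-1, Add(6, Mul(2, Pow(0, 2))))), 12)) = Add(4, Mul(Add(8, Mul(-1, Add(6, Mul(2, 0)))), 12)) = Add(4, Mul(Add(8, Mul(-1, Add(6, 0))), 12)) = Add(4, Mul(Add(8, Mul(-1, 6)), 12)) = Add(4, Mul(Add(8, -6), 12)) = Add(4, Mul(2, 12)) = Add(4, 24) = 28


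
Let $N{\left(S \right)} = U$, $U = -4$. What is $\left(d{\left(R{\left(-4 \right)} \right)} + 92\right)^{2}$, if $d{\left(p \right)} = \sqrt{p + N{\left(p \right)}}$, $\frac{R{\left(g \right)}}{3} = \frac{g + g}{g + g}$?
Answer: $\left(92 + i\right)^{2} \approx 8463.0 + 184.0 i$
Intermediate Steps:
$N{\left(S \right)} = -4$
$R{\left(g \right)} = 3$ ($R{\left(g \right)} = 3 \frac{g + g}{g + g} = 3 \frac{2 g}{2 g} = 3 \cdot 2 g \frac{1}{2 g} = 3 \cdot 1 = 3$)
$d{\left(p \right)} = \sqrt{-4 + p}$ ($d{\left(p \right)} = \sqrt{p - 4} = \sqrt{-4 + p}$)
$\left(d{\left(R{\left(-4 \right)} \right)} + 92\right)^{2} = \left(\sqrt{-4 + 3} + 92\right)^{2} = \left(\sqrt{-1} + 92\right)^{2} = \left(i + 92\right)^{2} = \left(92 + i\right)^{2}$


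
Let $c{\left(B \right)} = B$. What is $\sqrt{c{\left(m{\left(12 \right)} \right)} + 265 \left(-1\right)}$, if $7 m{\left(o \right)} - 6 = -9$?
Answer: $\frac{i \sqrt{13006}}{7} \approx 16.292 i$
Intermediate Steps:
$m{\left(o \right)} = - \frac{3}{7}$ ($m{\left(o \right)} = \frac{6}{7} + \frac{1}{7} \left(-9\right) = \frac{6}{7} - \frac{9}{7} = - \frac{3}{7}$)
$\sqrt{c{\left(m{\left(12 \right)} \right)} + 265 \left(-1\right)} = \sqrt{- \frac{3}{7} + 265 \left(-1\right)} = \sqrt{- \frac{3}{7} - 265} = \sqrt{- \frac{1858}{7}} = \frac{i \sqrt{13006}}{7}$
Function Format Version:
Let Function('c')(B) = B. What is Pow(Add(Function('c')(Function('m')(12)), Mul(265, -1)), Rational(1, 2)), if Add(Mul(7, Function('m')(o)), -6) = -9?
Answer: Mul(Rational(1, 7), I, Pow(13006, Rational(1, 2))) ≈ Mul(16.292, I)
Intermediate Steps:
Function('m')(o) = Rational(-3, 7) (Function('m')(o) = Add(Rational(6, 7), Mul(Rational(1, 7), -9)) = Add(Rational(6, 7), Rational(-9, 7)) = Rational(-3, 7))
Pow(Add(Function('c')(Function('m')(12)), Mul(265, -1)), Rational(1, 2)) = Pow(Add(Rational(-3, 7), Mul(265, -1)), Rational(1, 2)) = Pow(Add(Rational(-3, 7), -265), Rational(1, 2)) = Pow(Rational(-1858, 7), Rational(1, 2)) = Mul(Rational(1, 7), I, Pow(13006, Rational(1, 2)))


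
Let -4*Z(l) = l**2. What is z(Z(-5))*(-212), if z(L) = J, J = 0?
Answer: 0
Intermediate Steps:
Z(l) = -l**2/4
z(L) = 0
z(Z(-5))*(-212) = 0*(-212) = 0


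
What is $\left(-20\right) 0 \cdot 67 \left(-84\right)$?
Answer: $0$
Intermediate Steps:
$\left(-20\right) 0 \cdot 67 \left(-84\right) = 0 \cdot 67 \left(-84\right) = 0 \left(-84\right) = 0$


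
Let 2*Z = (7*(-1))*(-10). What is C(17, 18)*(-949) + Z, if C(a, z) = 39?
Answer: -36976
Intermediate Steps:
Z = 35 (Z = ((7*(-1))*(-10))/2 = (-7*(-10))/2 = (½)*70 = 35)
C(17, 18)*(-949) + Z = 39*(-949) + 35 = -37011 + 35 = -36976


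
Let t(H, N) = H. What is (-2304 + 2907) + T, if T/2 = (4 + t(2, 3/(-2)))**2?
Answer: 675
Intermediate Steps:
T = 72 (T = 2*(4 + 2)**2 = 2*6**2 = 2*36 = 72)
(-2304 + 2907) + T = (-2304 + 2907) + 72 = 603 + 72 = 675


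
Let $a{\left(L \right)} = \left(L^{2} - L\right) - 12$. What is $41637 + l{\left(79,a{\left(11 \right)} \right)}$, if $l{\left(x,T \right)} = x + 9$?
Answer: $41725$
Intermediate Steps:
$a{\left(L \right)} = -12 + L^{2} - L$
$l{\left(x,T \right)} = 9 + x$
$41637 + l{\left(79,a{\left(11 \right)} \right)} = 41637 + \left(9 + 79\right) = 41637 + 88 = 41725$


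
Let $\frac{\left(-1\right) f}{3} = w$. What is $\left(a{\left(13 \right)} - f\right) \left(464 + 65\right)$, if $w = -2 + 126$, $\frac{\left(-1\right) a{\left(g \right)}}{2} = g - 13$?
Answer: $196788$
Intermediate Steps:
$a{\left(g \right)} = 26 - 2 g$ ($a{\left(g \right)} = - 2 \left(g - 13\right) = - 2 \left(-13 + g\right) = 26 - 2 g$)
$w = 124$
$f = -372$ ($f = \left(-3\right) 124 = -372$)
$\left(a{\left(13 \right)} - f\right) \left(464 + 65\right) = \left(\left(26 - 26\right) - -372\right) \left(464 + 65\right) = \left(\left(26 - 26\right) + 372\right) 529 = \left(0 + 372\right) 529 = 372 \cdot 529 = 196788$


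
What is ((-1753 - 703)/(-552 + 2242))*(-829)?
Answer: 1018012/845 ≈ 1204.7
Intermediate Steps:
((-1753 - 703)/(-552 + 2242))*(-829) = -2456/1690*(-829) = -2456*1/1690*(-829) = -1228/845*(-829) = 1018012/845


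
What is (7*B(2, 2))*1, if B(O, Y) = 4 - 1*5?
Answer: -7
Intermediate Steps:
B(O, Y) = -1 (B(O, Y) = 4 - 5 = -1)
(7*B(2, 2))*1 = (7*(-1))*1 = -7*1 = -7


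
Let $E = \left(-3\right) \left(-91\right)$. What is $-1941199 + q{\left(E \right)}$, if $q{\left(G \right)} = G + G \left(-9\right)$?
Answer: $-1943383$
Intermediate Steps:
$E = 273$
$q{\left(G \right)} = - 8 G$ ($q{\left(G \right)} = G - 9 G = - 8 G$)
$-1941199 + q{\left(E \right)} = -1941199 - 2184 = -1943383$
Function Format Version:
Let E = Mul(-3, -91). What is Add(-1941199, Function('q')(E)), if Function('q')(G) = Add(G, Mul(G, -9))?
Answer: -1943383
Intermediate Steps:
E = 273
Function('q')(G) = Mul(-8, G) (Function('q')(G) = Add(G, Mul(-9, G)) = Mul(-8, G))
Add(-1941199, Function('q')(E)) = Add(-1941199, Mul(-8, 273)) = Add(-1941199, -2184) = -1943383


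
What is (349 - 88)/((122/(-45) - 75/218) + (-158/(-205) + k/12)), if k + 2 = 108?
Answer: 10497681/263404 ≈ 39.854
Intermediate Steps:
k = 106 (k = -2 + 108 = 106)
(349 - 88)/((122/(-45) - 75/218) + (-158/(-205) + k/12)) = (349 - 88)/((122/(-45) - 75/218) + (-158/(-205) + 106/12)) = 261/((122*(-1/45) - 75*1/218) + (-158*(-1/205) + 106*(1/12))) = 261/((-122/45 - 75/218) + (158/205 + 53/6)) = 261/(-29971/9810 + 11813/1230) = 261/(263404/40221) = 261*(40221/263404) = 10497681/263404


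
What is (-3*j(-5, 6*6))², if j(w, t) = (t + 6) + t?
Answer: 54756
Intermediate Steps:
j(w, t) = 6 + 2*t (j(w, t) = (6 + t) + t = 6 + 2*t)
(-3*j(-5, 6*6))² = (-3*(6 + 2*(6*6)))² = (-3*(6 + 2*36))² = (-3*(6 + 72))² = (-3*78)² = (-234)² = 54756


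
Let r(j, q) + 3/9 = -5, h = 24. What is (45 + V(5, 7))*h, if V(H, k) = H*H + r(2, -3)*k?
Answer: 784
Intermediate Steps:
r(j, q) = -16/3 (r(j, q) = -⅓ - 5 = -16/3)
V(H, k) = H² - 16*k/3 (V(H, k) = H*H - 16*k/3 = H² - 16*k/3)
(45 + V(5, 7))*h = (45 + (5² - 16/3*7))*24 = (45 + (25 - 112/3))*24 = (45 - 37/3)*24 = (98/3)*24 = 784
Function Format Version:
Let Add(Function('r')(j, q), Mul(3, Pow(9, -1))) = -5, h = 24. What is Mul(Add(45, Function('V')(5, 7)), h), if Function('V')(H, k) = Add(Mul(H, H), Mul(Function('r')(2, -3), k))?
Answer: 784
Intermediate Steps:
Function('r')(j, q) = Rational(-16, 3) (Function('r')(j, q) = Add(Rational(-1, 3), -5) = Rational(-16, 3))
Function('V')(H, k) = Add(Pow(H, 2), Mul(Rational(-16, 3), k)) (Function('V')(H, k) = Add(Mul(H, H), Mul(Rational(-16, 3), k)) = Add(Pow(H, 2), Mul(Rational(-16, 3), k)))
Mul(Add(45, Function('V')(5, 7)), h) = Mul(Add(45, Add(Pow(5, 2), Mul(Rational(-16, 3), 7))), 24) = Mul(Add(45, Add(25, Rational(-112, 3))), 24) = Mul(Add(45, Rational(-37, 3)), 24) = Mul(Rational(98, 3), 24) = 784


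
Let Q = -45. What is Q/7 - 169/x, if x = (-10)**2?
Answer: -5683/700 ≈ -8.1186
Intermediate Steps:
x = 100
Q/7 - 169/x = -45/7 - 169/100 = -5683/700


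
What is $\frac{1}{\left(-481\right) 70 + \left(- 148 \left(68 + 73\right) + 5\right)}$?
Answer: $- \frac{1}{54533} \approx -1.8338 \cdot 10^{-5}$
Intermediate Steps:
$\frac{1}{\left(-481\right) 70 + \left(- 148 \left(68 + 73\right) + 5\right)} = \frac{1}{-33670 + \left(\left(-148\right) 141 + 5\right)} = \frac{1}{-33670 + \left(-20868 + 5\right)} = \frac{1}{-33670 - 20863} = \frac{1}{-54533} = - \frac{1}{54533}$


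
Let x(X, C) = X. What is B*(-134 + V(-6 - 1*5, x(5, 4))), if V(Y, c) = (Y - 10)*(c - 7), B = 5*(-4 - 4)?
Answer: 3680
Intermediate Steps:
B = -40 (B = 5*(-8) = -40)
V(Y, c) = (-10 + Y)*(-7 + c)
B*(-134 + V(-6 - 1*5, x(5, 4))) = -40*(-134 + (70 - 10*5 - 7*(-6 - 1*5) + (-6 - 1*5)*5)) = -40*(-134 + (70 - 50 - 7*(-6 - 5) + (-6 - 5)*5)) = -40*(-134 + (70 - 50 - 7*(-11) - 11*5)) = -40*(-134 + (70 - 50 + 77 - 55)) = -40*(-134 + 42) = -40*(-92) = 3680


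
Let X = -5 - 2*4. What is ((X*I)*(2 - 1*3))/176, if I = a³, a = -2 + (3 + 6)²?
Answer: 6409507/176 ≈ 36418.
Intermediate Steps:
a = 79 (a = -2 + 9² = -2 + 81 = 79)
X = -13 (X = -5 - 1*8 = -5 - 8 = -13)
I = 493039 (I = 79³ = 493039)
((X*I)*(2 - 1*3))/176 = ((-13*493039)*(2 - 1*3))/176 = -6409507*(2 - 3)*(1/176) = -6409507*(-1)*(1/176) = 6409507*(1/176) = 6409507/176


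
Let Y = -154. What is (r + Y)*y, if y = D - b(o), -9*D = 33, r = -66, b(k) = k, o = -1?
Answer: 1760/3 ≈ 586.67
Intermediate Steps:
D = -11/3 (D = -⅑*33 = -11/3 ≈ -3.6667)
y = -8/3 (y = -11/3 - 1*(-1) = -11/3 + 1 = -8/3 ≈ -2.6667)
(r + Y)*y = (-66 - 154)*(-8/3) = -220*(-8/3) = 1760/3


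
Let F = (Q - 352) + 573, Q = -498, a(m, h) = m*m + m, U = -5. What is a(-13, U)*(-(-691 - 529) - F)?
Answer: 233532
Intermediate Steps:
a(m, h) = m + m² (a(m, h) = m² + m = m + m²)
F = -277 (F = (-498 - 352) + 573 = -850 + 573 = -277)
a(-13, U)*(-(-691 - 529) - F) = (-13*(1 - 13))*(-(-691 - 529) - 1*(-277)) = (-13*(-12))*(-1*(-1220) + 277) = 156*(1220 + 277) = 156*1497 = 233532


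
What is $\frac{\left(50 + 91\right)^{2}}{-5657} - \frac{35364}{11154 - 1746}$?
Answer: $- \frac{4608269}{633584} \approx -7.2733$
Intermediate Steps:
$\frac{\left(50 + 91\right)^{2}}{-5657} - \frac{35364}{11154 - 1746} = 141^{2} \left(- \frac{1}{5657}\right) - \frac{35364}{11154 - 1746} = 19881 \left(- \frac{1}{5657}\right) - \frac{35364}{9408} = - \frac{19881}{5657} - \frac{421}{112} = - \frac{4608269}{633584}$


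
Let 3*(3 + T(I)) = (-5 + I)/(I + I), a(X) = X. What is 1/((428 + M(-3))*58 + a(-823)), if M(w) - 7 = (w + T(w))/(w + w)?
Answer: 27/660439 ≈ 4.0882e-5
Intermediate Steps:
T(I) = -3 + (-5 + I)/(6*I) (T(I) = -3 + ((-5 + I)/(I + I))/3 = -3 + ((-5 + I)/((2*I)))/3 = -3 + ((-5 + I)*(1/(2*I)))/3 = -3 + ((-5 + I)/(2*I))/3 = -3 + (-5 + I)/(6*I))
M(w) = 7 + (w + (-5 - 17*w)/(6*w))/(2*w) (M(w) = 7 + (w + (-5 - 17*w)/(6*w))/(w + w) = 7 + (w + (-5 - 17*w)/(6*w))/((2*w)) = 7 + (w + (-5 - 17*w)/(6*w))*(1/(2*w)) = 7 + (w + (-5 - 17*w)/(6*w))/(2*w))
1/((428 + M(-3))*58 + a(-823)) = 1/((428 + (1/12)*(-5 - 17*(-3) + 90*(-3)²)/(-3)²)*58 - 823) = 1/((428 + (1/12)*(⅑)*(-5 + 51 + 90*9))*58 - 823) = 1/((428 + (1/12)*(⅑)*(-5 + 51 + 810))*58 - 823) = 1/((428 + (1/12)*(⅑)*856)*58 - 823) = 1/((428 + 214/27)*58 - 823) = 1/((11770/27)*58 - 823) = 1/(682660/27 - 823) = 1/(660439/27) = 27/660439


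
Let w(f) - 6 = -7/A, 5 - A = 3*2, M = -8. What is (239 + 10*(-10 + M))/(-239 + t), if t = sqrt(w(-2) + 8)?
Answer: -14101/57100 - 59*sqrt(21)/57100 ≈ -0.25169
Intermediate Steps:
A = -1 (A = 5 - 3*2 = 5 - 1*6 = 5 - 6 = -1)
w(f) = 13 (w(f) = 6 - 7/(-1) = 6 - 7*(-1) = 6 + 7 = 13)
t = sqrt(21) (t = sqrt(13 + 8) = sqrt(21) ≈ 4.5826)
(239 + 10*(-10 + M))/(-239 + t) = (239 + 10*(-10 - 8))/(-239 + sqrt(21)) = (239 + 10*(-18))/(-239 + sqrt(21)) = (239 - 180)/(-239 + sqrt(21)) = 59/(-239 + sqrt(21))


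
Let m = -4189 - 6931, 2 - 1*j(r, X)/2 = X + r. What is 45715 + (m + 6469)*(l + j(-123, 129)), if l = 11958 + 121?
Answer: -56096506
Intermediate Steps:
l = 12079
j(r, X) = 4 - 2*X - 2*r (j(r, X) = 4 - 2*(X + r) = 4 + (-2*X - 2*r) = 4 - 2*X - 2*r)
m = -11120
45715 + (m + 6469)*(l + j(-123, 129)) = 45715 + (-11120 + 6469)*(12079 + (4 - 2*129 - 2*(-123))) = 45715 - 4651*(12079 + (4 - 258 + 246)) = 45715 - 4651*(12079 - 8) = 45715 - 4651*12071 = 45715 - 56142221 = -56096506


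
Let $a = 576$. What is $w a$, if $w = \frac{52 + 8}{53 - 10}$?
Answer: $\frac{34560}{43} \approx 803.72$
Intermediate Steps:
$w = \frac{60}{43} \approx 1.3953$
$w a = \frac{60}{43} \cdot 576 = \frac{34560}{43}$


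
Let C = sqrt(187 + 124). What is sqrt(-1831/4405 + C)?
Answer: sqrt(-8065555 + 19404025*sqrt(311))/4405 ≈ 4.1496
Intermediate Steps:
C = sqrt(311) ≈ 17.635
sqrt(-1831/4405 + C) = sqrt(-1831/4405 + sqrt(311))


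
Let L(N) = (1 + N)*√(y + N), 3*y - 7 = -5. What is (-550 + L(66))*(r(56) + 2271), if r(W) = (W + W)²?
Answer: -8148250 + 9926050*√6/3 ≈ -43664.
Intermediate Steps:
y = ⅔ (y = 7/3 + (⅓)*(-5) = 7/3 - 5/3 = ⅔ ≈ 0.66667)
L(N) = √(⅔ + N)*(1 + N) (L(N) = (1 + N)*√(⅔ + N) = √(⅔ + N)*(1 + N))
r(W) = 4*W² (r(W) = (2*W)² = 4*W²)
(-550 + L(66))*(r(56) + 2271) = (-550 + √(6 + 9*66)*(⅓ + (⅓)*66))*(4*56² + 2271) = (-550 + √(6 + 594)*(⅓ + 22))*(4*3136 + 2271) = (-550 + √600*(67/3))*(12544 + 2271) = (-550 + (10*√6)*(67/3))*14815 = (-550 + 670*√6/3)*14815 = -8148250 + 9926050*√6/3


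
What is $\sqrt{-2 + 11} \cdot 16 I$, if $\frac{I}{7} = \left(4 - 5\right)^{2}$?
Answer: $336$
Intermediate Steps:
$I = 7$ ($I = 7 \left(4 - 5\right)^{2} = 7 \left(-1\right)^{2} = 7 \cdot 1 = 7$)
$\sqrt{-2 + 11} \cdot 16 I = \sqrt{-2 + 11} \cdot 16 \cdot 7 = \sqrt{9} \cdot 16 \cdot 7 = 3 \cdot 16 \cdot 7 = 48 \cdot 7 = 336$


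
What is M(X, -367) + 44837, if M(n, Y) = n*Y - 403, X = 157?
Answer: -13185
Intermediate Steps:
M(n, Y) = -403 + Y*n (M(n, Y) = Y*n - 403 = -403 + Y*n)
M(X, -367) + 44837 = (-403 - 367*157) + 44837 = (-403 - 57619) + 44837 = -58022 + 44837 = -13185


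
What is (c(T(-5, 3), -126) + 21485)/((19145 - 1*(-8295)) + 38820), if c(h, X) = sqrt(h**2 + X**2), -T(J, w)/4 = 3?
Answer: 4297/13252 + 3*sqrt(445)/33130 ≈ 0.32616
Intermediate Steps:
T(J, w) = -12 (T(J, w) = -4*3 = -12)
c(h, X) = sqrt(X**2 + h**2)
(c(T(-5, 3), -126) + 21485)/((19145 - 1*(-8295)) + 38820) = (sqrt((-126)**2 + (-12)**2) + 21485)/((19145 - 1*(-8295)) + 38820) = (sqrt(15876 + 144) + 21485)/((19145 + 8295) + 38820) = (sqrt(16020) + 21485)/(27440 + 38820) = (6*sqrt(445) + 21485)/66260 = (21485 + 6*sqrt(445))*(1/66260) = 4297/13252 + 3*sqrt(445)/33130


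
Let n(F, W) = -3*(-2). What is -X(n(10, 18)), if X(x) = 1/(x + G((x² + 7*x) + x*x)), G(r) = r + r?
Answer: -1/234 ≈ -0.0042735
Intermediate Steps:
n(F, W) = 6
G(r) = 2*r
X(x) = 1/(4*x² + 15*x) (X(x) = 1/(x + 2*((x² + 7*x) + x*x)) = 1/(x + 2*((x² + 7*x) + x²)) = 1/(x + 2*(2*x² + 7*x)) = 1/(x + (4*x² + 14*x)) = 1/(4*x² + 15*x))
-X(n(10, 18)) = -1/(6*(15 + 4*6)) = -1/(6*(15 + 24)) = -1/(6*39) = -1*1/234 = -1/234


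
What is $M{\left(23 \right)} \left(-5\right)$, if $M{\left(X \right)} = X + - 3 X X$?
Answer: $7820$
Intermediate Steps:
$M{\left(X \right)} = X - 3 X^{2}$
$M{\left(23 \right)} \left(-5\right) = 23 \left(1 - 69\right) \left(-5\right) = 23 \left(-68\right) \left(-5\right) = \left(-1564\right) \left(-5\right) = 7820$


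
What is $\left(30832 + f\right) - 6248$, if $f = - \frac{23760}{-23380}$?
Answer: $\frac{28739884}{1169} \approx 24585.0$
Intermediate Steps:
$f = \frac{1188}{1169}$ ($f = \left(-23760\right) \left(- \frac{1}{23380}\right) = \frac{1188}{1169} \approx 1.0163$)
$\left(30832 + f\right) - 6248 = \left(30832 + \frac{1188}{1169}\right) - 6248 = \frac{36043796}{1169} - 6248 = \frac{28739884}{1169}$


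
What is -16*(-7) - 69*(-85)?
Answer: 5977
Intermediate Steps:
-16*(-7) - 69*(-85) = 112 + 5865 = 5977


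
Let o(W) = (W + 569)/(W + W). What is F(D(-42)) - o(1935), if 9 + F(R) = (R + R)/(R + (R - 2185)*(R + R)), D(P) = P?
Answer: -83128021/8616555 ≈ -9.6475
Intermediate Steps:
F(R) = -9 + 2*R/(R + 2*R*(-2185 + R)) (F(R) = -9 + (R + R)/(R + (R - 2185)*(R + R)) = -9 + (2*R)/(R + (-2185 + R)*(2*R)) = -9 + (2*R)/(R + 2*R*(-2185 + R)) = -9 + 2*R/(R + 2*R*(-2185 + R)))
o(W) = (569 + W)/(2*W) (o(W) = (569 + W)/((2*W)) = (569 + W)*(1/(2*W)) = (569 + W)/(2*W))
F(D(-42)) - o(1935) = (39323 - 18*(-42))/(-4369 + 2*(-42)) - (569 + 1935)/(2*1935) = (39323 + 756)/(-4369 - 84) - 2504/(2*1935) = 40079/(-4453) - 1*1252/1935 = -1/4453*40079 - 1252/1935 = -40079/4453 - 1252/1935 = -83128021/8616555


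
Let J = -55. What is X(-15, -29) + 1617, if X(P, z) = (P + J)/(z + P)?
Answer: 35609/22 ≈ 1618.6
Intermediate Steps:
X(P, z) = (-55 + P)/(P + z) (X(P, z) = (P - 55)/(z + P) = (-55 + P)/(P + z))
X(-15, -29) + 1617 = (-55 - 15)/(-15 - 29) + 1617 = -70/(-44) + 1617 = -1/44*(-70) + 1617 = 35/22 + 1617 = 35609/22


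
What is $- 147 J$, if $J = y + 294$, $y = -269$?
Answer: $-3675$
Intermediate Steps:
$J = 25$ ($J = -269 + 294 = 25$)
$- 147 J = \left(-147\right) 25 = -3675$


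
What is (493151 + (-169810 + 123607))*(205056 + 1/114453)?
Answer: 10489545240675812/114453 ≈ 9.1649e+10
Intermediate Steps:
(493151 + (-169810 + 123607))*(205056 + 1/114453) = (493151 - 46203)*(205056 + 1/114453) = 446948*(23469274369/114453) = 10489545240675812/114453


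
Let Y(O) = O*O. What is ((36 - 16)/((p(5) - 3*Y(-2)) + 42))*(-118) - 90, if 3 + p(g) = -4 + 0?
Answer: -4430/23 ≈ -192.61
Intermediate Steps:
p(g) = -7 (p(g) = -3 + (-4 + 0) = -3 - 4 = -7)
Y(O) = O**2
((36 - 16)/((p(5) - 3*Y(-2)) + 42))*(-118) - 90 = ((36 - 16)/((-7 - 3*(-2)**2) + 42))*(-118) - 90 = (20/((-7 - 3*4) + 42))*(-118) - 90 = (20/((-7 - 12) + 42))*(-118) - 90 = (20/(-19 + 42))*(-118) - 90 = (20/23)*(-118) - 90 = -2360/23 - 90 = -4430/23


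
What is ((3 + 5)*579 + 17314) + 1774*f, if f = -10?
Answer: 4206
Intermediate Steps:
((3 + 5)*579 + 17314) + 1774*f = ((3 + 5)*579 + 17314) + 1774*(-10) = (8*579 + 17314) - 17740 = (4632 + 17314) - 17740 = 21946 - 17740 = 4206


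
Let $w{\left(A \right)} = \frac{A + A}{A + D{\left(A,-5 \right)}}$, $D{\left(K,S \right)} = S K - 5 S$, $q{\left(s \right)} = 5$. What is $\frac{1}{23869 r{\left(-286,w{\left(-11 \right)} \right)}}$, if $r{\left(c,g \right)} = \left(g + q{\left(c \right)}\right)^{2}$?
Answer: $\frac{4761}{2490228901} \approx 1.9119 \cdot 10^{-6}$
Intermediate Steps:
$D{\left(K,S \right)} = - 5 S + K S$ ($D{\left(K,S \right)} = K S - 5 S = - 5 S + K S$)
$w{\left(A \right)} = \frac{2 A}{25 - 4 A}$ ($w{\left(A \right)} = \frac{A + A}{A - 5 \left(-5 + A\right)} = \frac{2 A}{A - \left(-25 + 5 A\right)} = \frac{2 A}{25 - 4 A}$)
$r{\left(c,g \right)} = \left(5 + g\right)^{2}$ ($r{\left(c,g \right)} = \left(g + 5\right)^{2} = \left(5 + g\right)^{2}$)
$\frac{1}{23869 r{\left(-286,w{\left(-11 \right)} \right)}} = \frac{1}{23869 \left(5 + 2 \left(-11\right) \frac{1}{25 - -44}\right)^{2}} = \frac{1}{23869 \left(5 + 2 \left(-11\right) \frac{1}{25 + 44}\right)^{2}} = \frac{1}{23869 \left(5 + 2 \left(-11\right) \frac{1}{69}\right)^{2}} = \frac{1}{23869 \left(5 - \frac{22}{69}\right)^{2}} = \frac{1}{23869 \left(\frac{323}{69}\right)^{2}} = \frac{1}{23869 \cdot \frac{104329}{4761}} = \frac{1}{23869} \cdot \frac{4761}{104329} = \frac{4761}{2490228901}$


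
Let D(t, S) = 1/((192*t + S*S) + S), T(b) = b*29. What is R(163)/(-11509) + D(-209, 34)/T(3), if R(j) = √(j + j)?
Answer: -1/3387606 - √326/11509 ≈ -0.0015691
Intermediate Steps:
R(j) = √2*√j (R(j) = √(2*j) = √2*√j)
T(b) = 29*b
D(t, S) = 1/(S + S² + 192*t) (D(t, S) = 1/((192*t + S²) + S) = 1/((S² + 192*t) + S) = 1/(S + S² + 192*t))
R(163)/(-11509) + D(-209, 34)/T(3) = (√2*√163)/(-11509) + 1/((34 + 34² + 192*(-209))*((29*3))) = √326*(-1/11509) + 1/((34 + 1156 - 40128)*87) = -√326/11509 + (1/87)/(-38938) = -√326/11509 - 1/38938*1/87 = -√326/11509 - 1/3387606 = -1/3387606 - √326/11509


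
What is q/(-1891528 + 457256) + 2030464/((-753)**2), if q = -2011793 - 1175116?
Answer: 4719243747389/813245132448 ≈ 5.8030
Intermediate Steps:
q = -3186909
q/(-1891528 + 457256) + 2030464/((-753)**2) = -3186909/(-1891528 + 457256) + 2030464/((-753)**2) = -3186909/(-1434272) + 2030464/567009 = -3186909*(-1/1434272) + 2030464*(1/567009) = 3186909/1434272 + 2030464/567009 = 4719243747389/813245132448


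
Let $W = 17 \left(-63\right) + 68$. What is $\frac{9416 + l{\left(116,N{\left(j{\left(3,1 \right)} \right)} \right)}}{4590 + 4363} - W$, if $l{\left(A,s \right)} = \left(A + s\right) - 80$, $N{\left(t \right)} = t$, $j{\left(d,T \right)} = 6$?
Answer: $\frac{8989317}{8953} \approx 1004.1$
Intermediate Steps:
$l{\left(A,s \right)} = -80 + A + s$
$W = -1003$ ($W = -1071 + 68 = -1003$)
$\frac{9416 + l{\left(116,N{\left(j{\left(3,1 \right)} \right)} \right)}}{4590 + 4363} - W = \frac{9416 + \left(-80 + 116 + 6\right)}{4590 + 4363} - -1003 = \frac{9416 + 42}{8953} + 1003 = 9458 \cdot \frac{1}{8953} + 1003 = \frac{9458}{8953} + 1003 = \frac{8989317}{8953}$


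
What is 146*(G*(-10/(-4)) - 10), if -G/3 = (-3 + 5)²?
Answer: -5840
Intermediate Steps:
G = -12 (G = -3*(-3 + 5)² = -3*2² = -3*4 = -12)
146*(G*(-10/(-4)) - 10) = 146*(-(-120)/(-4) - 10) = 146*(-(-120)*(-1)/4 - 10) = 146*(-12*5/2 - 10) = 146*(-30 - 10) = 146*(-40) = -5840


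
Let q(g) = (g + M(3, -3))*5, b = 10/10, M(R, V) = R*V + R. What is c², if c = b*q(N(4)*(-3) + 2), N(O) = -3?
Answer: 625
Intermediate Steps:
M(R, V) = R + R*V
b = 1 (b = 10*(⅒) = 1)
q(g) = -30 + 5*g (q(g) = (g + 3*(1 - 3))*5 = (g + 3*(-2))*5 = (g - 6)*5 = (-6 + g)*5 = -30 + 5*g)
c = 25 (c = 1*(-30 + 5*(-3*(-3) + 2)) = 1*(-30 + 5*(9 + 2)) = 1*(-30 + 5*11) = 1*(-30 + 55) = 1*25 = 25)
c² = 25² = 625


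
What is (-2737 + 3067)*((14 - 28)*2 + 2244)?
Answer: 731280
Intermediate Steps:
(-2737 + 3067)*((14 - 28)*2 + 2244) = 330*(-14*2 + 2244) = 330*(-28 + 2244) = 330*2216 = 731280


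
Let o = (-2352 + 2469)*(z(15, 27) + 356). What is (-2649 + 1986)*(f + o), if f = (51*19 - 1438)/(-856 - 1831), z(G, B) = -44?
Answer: -65031493371/2687 ≈ -2.4202e+7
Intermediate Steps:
f = 469/2687 (f = (969 - 1438)/(-2687) = -469*(-1/2687) = 469/2687 ≈ 0.17454)
o = 36504 (o = (-2352 + 2469)*(-44 + 356) = 117*312 = 36504)
(-2649 + 1986)*(f + o) = (-2649 + 1986)*(469/2687 + 36504) = -663*98086717/2687 = -65031493371/2687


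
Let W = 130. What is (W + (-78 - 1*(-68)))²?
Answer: 14400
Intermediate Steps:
(W + (-78 - 1*(-68)))² = (130 + (-78 - 1*(-68)))² = (130 + (-78 + 68))² = (130 - 10)² = 120² = 14400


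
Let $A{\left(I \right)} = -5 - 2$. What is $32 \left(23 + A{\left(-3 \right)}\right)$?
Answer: $512$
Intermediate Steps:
$A{\left(I \right)} = -7$ ($A{\left(I \right)} = -5 - 2 = -7$)
$32 \left(23 + A{\left(-3 \right)}\right) = 32 \left(23 - 7\right) = 32 \cdot 16 = 512$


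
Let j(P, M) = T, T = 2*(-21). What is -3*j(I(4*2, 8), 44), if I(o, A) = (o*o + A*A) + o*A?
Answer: 126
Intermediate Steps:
T = -42
I(o, A) = A² + o² + A*o (I(o, A) = (o² + A²) + A*o = (A² + o²) + A*o = A² + o² + A*o)
j(P, M) = -42
-3*j(I(4*2, 8), 44) = -3*(-42) = 126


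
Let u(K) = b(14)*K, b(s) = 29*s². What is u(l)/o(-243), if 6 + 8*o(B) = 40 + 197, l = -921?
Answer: -1994272/11 ≈ -1.8130e+5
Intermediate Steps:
o(B) = 231/8 (o(B) = -¾ + (40 + 197)/8 = -¾ + (⅛)*237 = -¾ + 237/8 = 231/8)
u(K) = 5684*K (u(K) = (29*14²)*K = (29*196)*K = 5684*K)
u(l)/o(-243) = (5684*(-921))/(231/8) = -5234964*8/231 = -1994272/11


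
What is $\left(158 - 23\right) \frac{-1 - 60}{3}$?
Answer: $-2745$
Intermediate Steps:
$\left(158 - 23\right) \frac{-1 - 60}{3} = 135 \left(-1 - 60\right) \frac{1}{3} = 135 \left(\left(-61\right) \frac{1}{3}\right) = 135 \left(- \frac{61}{3}\right) = -2745$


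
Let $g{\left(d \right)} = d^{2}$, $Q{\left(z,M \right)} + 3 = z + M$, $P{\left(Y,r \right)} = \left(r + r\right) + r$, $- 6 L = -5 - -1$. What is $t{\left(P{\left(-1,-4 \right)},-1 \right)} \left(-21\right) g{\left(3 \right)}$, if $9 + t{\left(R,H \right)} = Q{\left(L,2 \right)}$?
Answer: $1764$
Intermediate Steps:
$L = \frac{2}{3}$ ($L = - \frac{-5 - -1}{6} = - \frac{-5 + 1}{6} = \left(- \frac{1}{6}\right) \left(-4\right) = \frac{2}{3} \approx 0.66667$)
$P{\left(Y,r \right)} = 3 r$ ($P{\left(Y,r \right)} = 2 r + r = 3 r$)
$Q{\left(z,M \right)} = -3 + M + z$ ($Q{\left(z,M \right)} = -3 + \left(z + M\right) = -3 + \left(M + z\right) = -3 + M + z$)
$t{\left(R,H \right)} = - \frac{28}{3}$ ($t{\left(R,H \right)} = -9 + \left(-3 + 2 + \frac{2}{3}\right) = -9 - \frac{1}{3} = - \frac{28}{3}$)
$t{\left(P{\left(-1,-4 \right)},-1 \right)} \left(-21\right) g{\left(3 \right)} = \left(- \frac{28}{3}\right) \left(-21\right) 3^{2} = 196 \cdot 9 = 1764$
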